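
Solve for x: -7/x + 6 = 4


Subtract 6 from both sides: -7/x = -2
Multiply both sides by x: -7 = -2 * x
Divide by -2: x = 7/2

x = 7/2


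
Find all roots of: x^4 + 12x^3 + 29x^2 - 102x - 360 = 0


Let p(x) = x^4 + 12x^3 + 29x^2 - 102x - 360. By the rational root theorem (leading coefficient 1), any rational root is an integer divisor of 360: try ±1, ±2, ... in turn.
Test x = 1: value = -420 ≠ 0.
Test x = -1: value = -240 ≠ 0.
Test x = 2: value = -336 ≠ 0.
Test x = -2: value = -120 ≠ 0.
Test x = 3: value = 0 ✓, so (x - 3) is a factor.
Synthetic division by (x - 3): bring down 1; 1(3) + 12 = 15; 15(3) + 29 = 74; 74(3) - 102 = 120; 120(3) - 360 = 0 → quotient x^3 + 15x^2 + 74x + 120, remainder 0.
Continue with the quotient x^3 + 15x^2 + 74x + 120 (candidates must divide 120; re-test x = 3 first in case it repeats).
Test x = 3: value = 504 ≠ 0.
Test x = -3: value = 6 ≠ 0.
Test x = 4: value = 720 ≠ 0.
Test x = -4: value = 0 ✓, so (x + 4) is a factor.
Synthetic division by (x + 4): bring down 1; 1(-4) + 15 = 11; 11(-4) + 74 = 30; 30(-4) + 120 = 0 → quotient x^2 + 11x + 30, remainder 0.
Solve the quadratic x^2 + 11x + 30 = 0: discriminant = 11^2 - 4(1)(30) = 121 - 120 = 1.
sqrt(1) = 1, so x = (-11 ± 1)/2: x = -5 or x = -6.
Collecting all roots found:

x = -6, x = -5, x = -4, x = 3


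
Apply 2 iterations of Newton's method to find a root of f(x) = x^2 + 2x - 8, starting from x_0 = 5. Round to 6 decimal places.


Newton's method: x_(n+1) = x_n - f(x_n)/f'(x_n)
f(x) = x^2 + 2x - 8
f'(x) = 2x + 2

Iteration 1:
  f(5.000000) = 27.000000
  f'(5.000000) = 12.000000
  x_1 = 5.000000 - (27.000000)/(12.000000) = 2.750000

Iteration 2:
  f(2.750000) = 5.062500
  f'(2.750000) = 7.500000
  x_2 = 2.750000 - (5.062500)/(7.500000) = 2.075000

x_2 = 2.075000


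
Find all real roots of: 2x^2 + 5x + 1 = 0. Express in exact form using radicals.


Using the quadratic formula: x = (-b ± sqrt(b^2 - 4ac)) / (2a)
Here a = 2, b = 5, c = 1
Discriminant = b^2 - 4ac = 5^2 - 4(2)(1) = 25 - 8 = 17
Since discriminant = 17 > 0, there are two real roots.
x = (-5 ± sqrt(17)) / 4
Numerically: x ≈ -0.2192 or x ≈ -2.2808

x = (-5 + sqrt(17)) / 4 or x = (-5 - sqrt(17)) / 4


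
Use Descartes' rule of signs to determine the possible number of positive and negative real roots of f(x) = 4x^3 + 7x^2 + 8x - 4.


Descartes' rule of signs:

For positive roots, count sign changes in f(x) = 4x^3 + 7x^2 + 8x - 4:
Signs of coefficients: +, +, +, -
Number of sign changes: 1
Possible positive real roots: 1

For negative roots, examine f(-x) = -4x^3 + 7x^2 - 8x - 4:
Signs of coefficients: -, +, -, -
Number of sign changes: 2
Possible negative real roots: 2, 0

Positive roots: 1; Negative roots: 2 or 0


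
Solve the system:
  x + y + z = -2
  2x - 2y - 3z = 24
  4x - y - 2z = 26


Using Cramer's rule. Expand each determinant along the first row.
D  = 1*[(-2)*(-2) - (-3)*(-1)] - 1*[2*(-2) - (-3)*4] + 1*[2*(-1) - (-2)*4]
  = 1*(1) - 1*(8) + 1*(6) = -1
Dx = (-2)*[(-2)*(-2) - (-3)*(-1)] - 1*[24*(-2) - (-3)*26] + 1*[24*(-1) - (-2)*26]
  = (-2)*(1) - 1*(30) + 1*(28) = -4
Dy = 1*[24*(-2) - (-3)*26] - (-2)*[2*(-2) - (-3)*4] + 1*[2*26 - 24*4]
  = 1*(30) - (-2)*(8) + 1*(-44) = 2
Dz = 1*[(-2)*26 - 24*(-1)] - 1*[2*26 - 24*4] + (-2)*[2*(-1) - (-2)*4]
  = 1*(-28) - 1*(-44) + (-2)*(6) = 4
x = Dx/D = -4/-1 = 4, y = Dy/D = 2/-1 = -2, z = Dz/D = 4/-1 = -4
Check eq1: (1)(4) + (1)(-2) + (1)(-4) = -2 = -2 ✓
Check eq2: (2)(4) + (-2)(-2) + (-3)(-4) = 24 = 24 ✓
Check eq3: (4)(4) + (-1)(-2) + (-2)(-4) = 26 = 26 ✓

x = 4, y = -2, z = -4


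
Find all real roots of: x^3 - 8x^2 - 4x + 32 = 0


Let p(x) = x^3 - 8x^2 - 4x + 32. By the rational root theorem (leading coefficient 1), any rational root is an integer divisor of 32: try ±1, ±2, ... in turn.
Test x = 1: value = 21 ≠ 0.
Test x = -1: value = 27 ≠ 0.
Test x = 2: value = 0 ✓, so (x - 2) is a factor.
Synthetic division by (x - 2): bring down 1; 1(2) - 8 = -6; (-6)(2) - 4 = -16; (-16)(2) + 32 = 0 → quotient x^2 - 6x - 16, remainder 0.
Solve the quadratic x^2 - 6x - 16 = 0: discriminant = (-6)^2 - 4(1)(-16) = 36 + 64 = 100.
sqrt(100) = 10, so x = (6 ± 10)/2: x = 8 or x = -2.

x = -2, x = 2, x = 8


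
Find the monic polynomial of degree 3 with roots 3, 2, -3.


A monic polynomial with roots 3, 2, -3 is:
p(x) = (x - 3)(x - 2)(x + 3)
After multiplying by (x - 3): x - 3
After multiplying by (x - 2): x^2 - 5x + 6
After multiplying by (x + 3): x^3 - 2x^2 - 9x + 18

x^3 - 2x^2 - 9x + 18


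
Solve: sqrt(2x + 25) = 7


Square both sides: 2x + 25 = 7^2 = 49
2x = 49 - 25 = 24
x = 12
Check: sqrt(2*12 + 25) = sqrt(49) = 7 ✓

x = 12


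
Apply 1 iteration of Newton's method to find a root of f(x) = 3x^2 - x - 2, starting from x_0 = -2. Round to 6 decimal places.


Newton's method: x_(n+1) = x_n - f(x_n)/f'(x_n)
f(x) = 3x^2 - x - 2
f'(x) = 6x - 1

Iteration 1:
  f(-2.000000) = 12.000000
  f'(-2.000000) = -13.000000
  x_1 = -2.000000 - (12.000000)/(-13.000000) = -1.076923

x_1 = -1.076923


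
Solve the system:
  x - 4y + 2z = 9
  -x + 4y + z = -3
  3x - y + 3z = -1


Using Cramer's rule. Expand each determinant along the first row.
D  = 1*[4*3 - 1*(-1)] - (-4)*[(-1)*3 - 1*3] + 2*[(-1)*(-1) - 4*3]
  = 1*(13) - (-4)*(-6) + 2*(-11) = -33
Dx = 9*[4*3 - 1*(-1)] - (-4)*[(-3)*3 - 1*(-1)] + 2*[(-3)*(-1) - 4*(-1)]
  = 9*(13) - (-4)*(-8) + 2*(7) = 99
Dy = 1*[(-3)*3 - 1*(-1)] - 9*[(-1)*3 - 1*3] + 2*[(-1)*(-1) - (-3)*3]
  = 1*(-8) - 9*(-6) + 2*(10) = 66
Dz = 1*[4*(-1) - (-3)*(-1)] - (-4)*[(-1)*(-1) - (-3)*3] + 9*[(-1)*(-1) - 4*3]
  = 1*(-7) - (-4)*(10) + 9*(-11) = -66
x = Dx/D = 99/-33 = -3, y = Dy/D = 66/-33 = -2, z = Dz/D = -66/-33 = 2
Check eq1: (1)(-3) + (-4)(-2) + (2)(2) = 9 = 9 ✓
Check eq2: (-1)(-3) + (4)(-2) + (1)(2) = -3 = -3 ✓
Check eq3: (3)(-3) + (-1)(-2) + (3)(2) = -1 = -1 ✓

x = -3, y = -2, z = 2


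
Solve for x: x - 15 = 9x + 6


Starting with: x - 15 = 9x + 6
Move all x terms to left: (1 - 9)x = 6 + 15
Simplify: -8x = 21
Divide both sides by -8: x = -21/8

x = -21/8


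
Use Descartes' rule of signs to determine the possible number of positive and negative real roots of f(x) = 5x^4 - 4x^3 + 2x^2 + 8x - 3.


Descartes' rule of signs:

For positive roots, count sign changes in f(x) = 5x^4 - 4x^3 + 2x^2 + 8x - 3:
Signs of coefficients: +, -, +, +, -
Number of sign changes: 3
Possible positive real roots: 3, 1

For negative roots, examine f(-x) = 5x^4 + 4x^3 + 2x^2 - 8x - 3:
Signs of coefficients: +, +, +, -, -
Number of sign changes: 1
Possible negative real roots: 1

Positive roots: 3 or 1; Negative roots: 1


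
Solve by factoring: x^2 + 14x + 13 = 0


We need two numbers that multiply to 13 and add to 14.
Those numbers are 13 and 1 (since 13 * 1 = 13 and 13 + 1 = 14).
So x^2 + 14x + 13 = (x + 13)(x + 1) = 0
Setting each factor to zero: x = -13 or x = -1

x = -13, x = -1


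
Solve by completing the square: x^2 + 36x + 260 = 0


Start: x^2 + 36x + 260 = 0
Move constant: x^2 + 36x = -260
Half of 36 is 18, squared is 324
Add 324 to both sides: x^2 + 36x + 324 = 64
(x + 18)^2 = 64
x + 18 = ±8
x = -18 + 8 = -10 or x = -18 - 8 = -26

x = -26, x = -10


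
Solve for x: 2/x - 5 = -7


Subtract -5 from both sides: 2/x = -2
Multiply both sides by x: 2 = -2 * x
Divide by -2: x = -1

x = -1


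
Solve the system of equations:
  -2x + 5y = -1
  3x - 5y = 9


Using Cramer's rule:
Determinant D = (-2)(-5) - (3)(5) = 10 - 15 = -5
Dx = (-1)(-5) - (9)(5) = 5 - 45 = -40
Dy = (-2)(9) - (3)(-1) = -18 + 3 = -15
x = Dx/D = -40/-5 = 8
y = Dy/D = -15/-5 = 3

x = 8, y = 3


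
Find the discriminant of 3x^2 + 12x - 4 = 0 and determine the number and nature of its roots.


For ax^2 + bx + c = 0, discriminant D = b^2 - 4ac
Here a = 3, b = 12, c = -4
D = (12)^2 - 4(3)(-4) = 144 + 48 = 192

D = 192 > 0 but not a perfect square
The equation has 2 distinct real irrational roots.

Discriminant = 192, 2 distinct real irrational roots


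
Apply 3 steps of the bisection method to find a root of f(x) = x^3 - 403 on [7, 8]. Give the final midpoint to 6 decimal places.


f(x) = x^3 - 403
f(7) = -60 < 0
f(8) = 109 > 0

Step 1: midpoint = (7.000000 + 8.000000)/2 = 7.500000
  f(7.500000) = 18.875000
  f(mid) > 0, so root is in [7.000000, 7.500000]

Step 2: midpoint = (7.000000 + 7.500000)/2 = 7.250000
  f(7.250000) = -21.921875
  f(mid) < 0, so root is in [7.250000, 7.500000]

Step 3: midpoint = (7.250000 + 7.500000)/2 = 7.375000
  f(7.375000) = -1.869141
  f(mid) < 0, so root is in [7.375000, 7.500000]

midpoint = 7.375000


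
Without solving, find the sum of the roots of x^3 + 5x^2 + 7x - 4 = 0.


By Vieta's formulas for x^3 + bx^2 + cx + d = 0:
  r1 + r2 + r3 = -b/a = -5
  r1*r2 + r1*r3 + r2*r3 = c/a = 7
  r1*r2*r3 = -d/a = 4


Sum = -5


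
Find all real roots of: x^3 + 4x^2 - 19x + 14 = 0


Let p(x) = x^3 + 4x^2 - 19x + 14. By the rational root theorem (leading coefficient 1), any rational root is an integer divisor of 14: try ±1, ±2, ... in turn.
Test x = 1: value = 0 ✓, so (x - 1) is a factor.
Synthetic division by (x - 1): bring down 1; 1(1) + 4 = 5; 5(1) - 19 = -14; (-14)(1) + 14 = 0 → quotient x^2 + 5x - 14, remainder 0.
Solve the quadratic x^2 + 5x - 14 = 0: discriminant = 5^2 - 4(1)(-14) = 25 + 56 = 81.
sqrt(81) = 9, so x = (-5 ± 9)/2: x = 2 or x = -7.

x = -7, x = 1, x = 2


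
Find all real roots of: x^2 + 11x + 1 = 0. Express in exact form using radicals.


Using the quadratic formula: x = (-b ± sqrt(b^2 - 4ac)) / (2a)
Here a = 1, b = 11, c = 1
Discriminant = b^2 - 4ac = 11^2 - 4(1)(1) = 121 - 4 = 117
Since discriminant = 117 > 0, there are two real roots.
x = (-11 ± 3*sqrt(13)) / 2
Numerically: x ≈ -0.0917 or x ≈ -10.9083

x = (-11 + 3*sqrt(13)) / 2 or x = (-11 - 3*sqrt(13)) / 2


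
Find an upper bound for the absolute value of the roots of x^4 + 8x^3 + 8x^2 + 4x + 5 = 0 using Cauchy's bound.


Cauchy's bound: all roots r satisfy |r| <= 1 + max(|a_i/a_n|) for i = 0,...,n-1
where a_n is the leading coefficient.

Coefficients: [1, 8, 8, 4, 5]
Leading coefficient a_n = 1
Ratios |a_i/a_n|: 8, 8, 4, 5
Maximum ratio: 8
Cauchy's bound: |r| <= 1 + 8 = 9

Upper bound = 9


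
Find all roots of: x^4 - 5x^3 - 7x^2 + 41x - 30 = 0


Let p(x) = x^4 - 5x^3 - 7x^2 + 41x - 30. By the rational root theorem (leading coefficient 1), any rational root is an integer divisor of 30: try ±1, ±2, ... in turn.
Test x = 1: value = 0 ✓, so (x - 1) is a factor.
Synthetic division by (x - 1): bring down 1; 1(1) - 5 = -4; (-4)(1) - 7 = -11; (-11)(1) + 41 = 30; 30(1) - 30 = 0 → quotient x^3 - 4x^2 - 11x + 30, remainder 0.
Continue with the quotient x^3 - 4x^2 - 11x + 30 (candidates must divide 30; re-test x = 1 first in case it repeats).
Test x = 1: value = 16 ≠ 0.
Test x = -1: value = 36 ≠ 0.
Test x = 2: value = 0 ✓, so (x - 2) is a factor.
Synthetic division by (x - 2): bring down 1; 1(2) - 4 = -2; (-2)(2) - 11 = -15; (-15)(2) + 30 = 0 → quotient x^2 - 2x - 15, remainder 0.
Solve the quadratic x^2 - 2x - 15 = 0: discriminant = (-2)^2 - 4(1)(-15) = 4 + 60 = 64.
sqrt(64) = 8, so x = (2 ± 8)/2: x = 5 or x = -3.
Collecting all roots found:

x = -3, x = 1, x = 2, x = 5


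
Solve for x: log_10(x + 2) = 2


Convert to exponential form: x + 2 = 10^2 = 100
x = 100 - 2 = 98
Check: log_10(98 + 2) = log_10(100) = log_10(100) = 2 ✓

x = 98


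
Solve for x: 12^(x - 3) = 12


Express both sides with the same base.
12 = 12^1
Since the bases match, equate exponents: x - 3 = 1
So x = 1 - (-3) = 4

x = 4


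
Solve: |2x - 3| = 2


An absolute value equation |expr| = 2 gives two cases:
Case 1: 2x - 3 = 2
  2x = 5, so x = 5/2
Case 2: 2x - 3 = -2
  2x = 1, so x = 1/2

x = 1/2, x = 5/2


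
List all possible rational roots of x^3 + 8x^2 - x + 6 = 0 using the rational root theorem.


Rational root theorem: possible roots are ±p/q where:
  p divides the constant term (6): p ∈ {1, 2, 3, 6}
  q divides the leading coefficient (1): q ∈ {1}

All possible rational roots: -6, -3, -2, -1, 1, 2, 3, 6

-6, -3, -2, -1, 1, 2, 3, 6


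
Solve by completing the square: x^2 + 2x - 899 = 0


Start: x^2 + 2x - 899 = 0
Move constant: x^2 + 2x = 899
Half of 2 is 1, squared is 1
Add 1 to both sides: x^2 + 2x + 1 = 900
(x + 1)^2 = 900
x + 1 = ±30
x = -1 + 30 = 29 or x = -1 - 30 = -31

x = -31, x = 29


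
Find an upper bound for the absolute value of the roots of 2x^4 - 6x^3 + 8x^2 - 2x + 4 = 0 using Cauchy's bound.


Cauchy's bound: all roots r satisfy |r| <= 1 + max(|a_i/a_n|) for i = 0,...,n-1
where a_n is the leading coefficient.

Coefficients: [2, -6, 8, -2, 4]
Leading coefficient a_n = 2
Ratios |a_i/a_n|: 3, 4, 1, 2
Maximum ratio: 4
Cauchy's bound: |r| <= 1 + 4 = 5

Upper bound = 5


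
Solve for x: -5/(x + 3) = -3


Multiply both sides by (x + 3): -5 = -3(x + 3)
Distribute: -5 = -3x - 9
-3x = -5 + 9 = 4
x = -4/3

x = -4/3


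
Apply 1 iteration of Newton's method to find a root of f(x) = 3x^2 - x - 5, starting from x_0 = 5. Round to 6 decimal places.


Newton's method: x_(n+1) = x_n - f(x_n)/f'(x_n)
f(x) = 3x^2 - x - 5
f'(x) = 6x - 1

Iteration 1:
  f(5.000000) = 65.000000
  f'(5.000000) = 29.000000
  x_1 = 5.000000 - (65.000000)/(29.000000) = 2.758621

x_1 = 2.758621


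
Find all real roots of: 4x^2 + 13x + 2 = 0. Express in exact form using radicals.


Using the quadratic formula: x = (-b ± sqrt(b^2 - 4ac)) / (2a)
Here a = 4, b = 13, c = 2
Discriminant = b^2 - 4ac = 13^2 - 4(4)(2) = 169 - 32 = 137
Since discriminant = 137 > 0, there are two real roots.
x = (-13 ± sqrt(137)) / 8
Numerically: x ≈ -0.1619 or x ≈ -3.0881

x = (-13 + sqrt(137)) / 8 or x = (-13 - sqrt(137)) / 8


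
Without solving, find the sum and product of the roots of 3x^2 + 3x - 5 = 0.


By Vieta's formulas for ax^2 + bx + c = 0:
  Sum of roots = -b/a
  Product of roots = c/a

Here a = 3, b = 3, c = -5
Sum = -(3)/3 = -1
Product = -5/3 = -5/3

Sum = -1, Product = -5/3


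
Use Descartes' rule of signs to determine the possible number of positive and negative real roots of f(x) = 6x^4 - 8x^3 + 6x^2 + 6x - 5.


Descartes' rule of signs:

For positive roots, count sign changes in f(x) = 6x^4 - 8x^3 + 6x^2 + 6x - 5:
Signs of coefficients: +, -, +, +, -
Number of sign changes: 3
Possible positive real roots: 3, 1

For negative roots, examine f(-x) = 6x^4 + 8x^3 + 6x^2 - 6x - 5:
Signs of coefficients: +, +, +, -, -
Number of sign changes: 1
Possible negative real roots: 1

Positive roots: 3 or 1; Negative roots: 1


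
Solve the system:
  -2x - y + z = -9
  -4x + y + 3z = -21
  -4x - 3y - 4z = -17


Using Cramer's rule. Expand each determinant along the first row.
D  = (-2)*[1*(-4) - 3*(-3)] - (-1)*[(-4)*(-4) - 3*(-4)] + 1*[(-4)*(-3) - 1*(-4)]
  = (-2)*(5) - (-1)*(28) + 1*(16) = 34
Dx = (-9)*[1*(-4) - 3*(-3)] - (-1)*[(-21)*(-4) - 3*(-17)] + 1*[(-21)*(-3) - 1*(-17)]
  = (-9)*(5) - (-1)*(135) + 1*(80) = 170
Dy = (-2)*[(-21)*(-4) - 3*(-17)] - (-9)*[(-4)*(-4) - 3*(-4)] + 1*[(-4)*(-17) - (-21)*(-4)]
  = (-2)*(135) - (-9)*(28) + 1*(-16) = -34
Dz = (-2)*[1*(-17) - (-21)*(-3)] - (-1)*[(-4)*(-17) - (-21)*(-4)] + (-9)*[(-4)*(-3) - 1*(-4)]
  = (-2)*(-80) - (-1)*(-16) + (-9)*(16) = 0
x = Dx/D = 170/34 = 5, y = Dy/D = -34/34 = -1, z = Dz/D = 0/34 = 0
Check eq1: (-2)(5) + (-1)(-1) + (1)(0) = -9 = -9 ✓
Check eq2: (-4)(5) + (1)(-1) + (3)(0) = -21 = -21 ✓
Check eq3: (-4)(5) + (-3)(-1) + (-4)(0) = -17 = -17 ✓

x = 5, y = -1, z = 0


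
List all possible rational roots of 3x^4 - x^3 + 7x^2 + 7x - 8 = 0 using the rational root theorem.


Rational root theorem: possible roots are ±p/q where:
  p divides the constant term (-8): p ∈ {1, 2, 4, 8}
  q divides the leading coefficient (3): q ∈ {1, 3}

All possible rational roots: -8, -4, -8/3, -2, -4/3, -1, -2/3, -1/3, 1/3, 2/3, 1, 4/3, 2, 8/3, 4, 8

-8, -4, -8/3, -2, -4/3, -1, -2/3, -1/3, 1/3, 2/3, 1, 4/3, 2, 8/3, 4, 8


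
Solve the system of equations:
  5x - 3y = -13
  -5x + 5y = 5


Using Cramer's rule:
Determinant D = (5)(5) - (-5)(-3) = 25 - 15 = 10
Dx = (-13)(5) - (5)(-3) = -65 + 15 = -50
Dy = (5)(5) - (-5)(-13) = 25 - 65 = -40
x = Dx/D = -50/10 = -5
y = Dy/D = -40/10 = -4

x = -5, y = -4


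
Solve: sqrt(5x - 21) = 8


Square both sides: 5x - 21 = 8^2 = 64
5x = 64 + 21 = 85
x = 17
Check: sqrt(5*17 - 21) = sqrt(64) = 8 ✓

x = 17


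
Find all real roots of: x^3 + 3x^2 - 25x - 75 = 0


Let p(x) = x^3 + 3x^2 - 25x - 75. By the rational root theorem (leading coefficient 1), any rational root is an integer divisor of 75: try ±1, ±2, ... in turn.
Test x = 1: value = -96 ≠ 0.
Test x = -1: value = -48 ≠ 0.
Test x = 3: value = -96 ≠ 0.
Test x = -3: value = 0 ✓, so (x + 3) is a factor.
Synthetic division by (x + 3): bring down 1; 1(-3) + 3 = 0; 0(-3) - 25 = -25; (-25)(-3) - 75 = 0 → quotient x^2 - 25, remainder 0.
Solve the quadratic x^2 - 25 = 0: discriminant = 0^2 - 4(1)(-25) = 0 + 100 = 100.
sqrt(100) = 10, so x = (0 ± 10)/2: x = 5 or x = -5.

x = -5, x = -3, x = 5


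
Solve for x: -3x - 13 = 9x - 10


Starting with: -3x - 13 = 9x - 10
Move all x terms to left: (-3 - 9)x = -10 + 13
Simplify: -12x = 3
Divide both sides by -12: x = -1/4

x = -1/4


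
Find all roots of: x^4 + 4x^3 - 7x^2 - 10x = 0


The constant term is 0, so x = 0 is a root. Factor out x:
  x^3 + 4x^2 - 7x - 10 = 0
Let p(x) = x^3 + 4x^2 - 7x - 10. By the rational root theorem (leading coefficient 1), any rational root is an integer divisor of 10: try ±1, ±2, ... in turn.
Test x = 1: value = -12 ≠ 0.
Test x = -1: value = 0 ✓, so (x + 1) is a factor.
Synthetic division by (x + 1): bring down 1; 1(-1) + 4 = 3; 3(-1) - 7 = -10; (-10)(-1) - 10 = 0 → quotient x^2 + 3x - 10, remainder 0.
Solve the quadratic x^2 + 3x - 10 = 0: discriminant = 3^2 - 4(1)(-10) = 9 + 40 = 49.
sqrt(49) = 7, so x = (-3 ± 7)/2: x = 2 or x = -5.
Collecting all roots found:

x = -5, x = -1, x = 0, x = 2


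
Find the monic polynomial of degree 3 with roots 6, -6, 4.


A monic polynomial with roots 6, -6, 4 is:
p(x) = (x - 6)(x + 6)(x - 4)
After multiplying by (x - 6): x - 6
After multiplying by (x + 6): x^2 - 36
After multiplying by (x - 4): x^3 - 4x^2 - 36x + 144

x^3 - 4x^2 - 36x + 144


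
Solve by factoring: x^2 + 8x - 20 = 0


We need two numbers that multiply to -20 and add to 8.
Those numbers are 10 and -2 (since 10 * (-2) = -20 and 10 + (-2) = 8).
So x^2 + 8x - 20 = (x + 10)(x - 2) = 0
Setting each factor to zero: x = -10 or x = 2

x = -10, x = 2


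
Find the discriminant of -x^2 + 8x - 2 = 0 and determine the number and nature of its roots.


For ax^2 + bx + c = 0, discriminant D = b^2 - 4ac
Here a = -1, b = 8, c = -2
D = (8)^2 - 4(-1)(-2) = 64 - 8 = 56

D = 56 > 0 but not a perfect square
The equation has 2 distinct real irrational roots.

Discriminant = 56, 2 distinct real irrational roots


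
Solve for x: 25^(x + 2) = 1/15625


Express both sides with the same base.
1/15625 = 25^(-3)
Since the bases match, equate exponents: x + 2 = -3
So x = -3 - (2) = -5

x = -5


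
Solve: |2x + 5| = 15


An absolute value equation |expr| = 15 gives two cases:
Case 1: 2x + 5 = 15
  2x = 10, so x = 5
Case 2: 2x + 5 = -15
  2x = -20, so x = -10

x = -10, x = 5


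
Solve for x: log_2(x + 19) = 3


Convert to exponential form: x + 19 = 2^3 = 8
x = 8 - 19 = -11
Check: log_2(-11 + 19) = log_2(8) = log_2(8) = 3 ✓

x = -11


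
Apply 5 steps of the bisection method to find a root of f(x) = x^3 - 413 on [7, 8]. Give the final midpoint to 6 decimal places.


f(x) = x^3 - 413
f(7) = -70 < 0
f(8) = 99 > 0

Step 1: midpoint = (7.000000 + 8.000000)/2 = 7.500000
  f(7.500000) = 8.875000
  f(mid) > 0, so root is in [7.000000, 7.500000]

Step 2: midpoint = (7.000000 + 7.500000)/2 = 7.250000
  f(7.250000) = -31.921875
  f(mid) < 0, so root is in [7.250000, 7.500000]

Step 3: midpoint = (7.250000 + 7.500000)/2 = 7.375000
  f(7.375000) = -11.869141
  f(mid) < 0, so root is in [7.375000, 7.500000]

Step 4: midpoint = (7.375000 + 7.500000)/2 = 7.437500
  f(7.437500) = -1.584229
  f(mid) < 0, so root is in [7.437500, 7.500000]

Step 5: midpoint = (7.437500 + 7.500000)/2 = 7.468750
  f(7.468750) = 3.623505
  f(mid) > 0, so root is in [7.437500, 7.468750]

midpoint = 7.468750


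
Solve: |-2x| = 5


An absolute value equation |expr| = 5 gives two cases:
Case 1: -2x = 5
  -2x = 5, so x = -5/2
Case 2: -2x = -5
  -2x = -5, so x = 5/2

x = -5/2, x = 5/2


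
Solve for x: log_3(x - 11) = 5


Convert to exponential form: x - 11 = 3^5 = 243
x = 243 + 11 = 254
Check: log_3(254 - 11) = log_3(243) = log_3(243) = 5 ✓

x = 254


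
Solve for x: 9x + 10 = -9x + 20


Starting with: 9x + 10 = -9x + 20
Move all x terms to left: (9 + 9)x = 20 - 10
Simplify: 18x = 10
Divide both sides by 18: x = 5/9

x = 5/9


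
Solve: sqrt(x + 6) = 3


Square both sides: x + 6 = 3^2 = 9
x = 9 - 6 = 3
x = 3
Check: sqrt(1*3 + 6) = sqrt(9) = 3 ✓

x = 3


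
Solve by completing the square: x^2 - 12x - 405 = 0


Start: x^2 - 12x - 405 = 0
Move constant: x^2 - 12x = 405
Half of -12 is -6, squared is 36
Add 36 to both sides: x^2 - 12x + 36 = 441
(x - 6)^2 = 441
x - 6 = ±21
x = 6 + 21 = 27 or x = 6 - 21 = -15

x = -15, x = 27


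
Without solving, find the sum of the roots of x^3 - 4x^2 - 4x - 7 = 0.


By Vieta's formulas for x^3 + bx^2 + cx + d = 0:
  r1 + r2 + r3 = -b/a = 4
  r1*r2 + r1*r3 + r2*r3 = c/a = -4
  r1*r2*r3 = -d/a = 7


Sum = 4


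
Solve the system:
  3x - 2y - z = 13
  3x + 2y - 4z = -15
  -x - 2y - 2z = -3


Using Cramer's rule. Expand each determinant along the first row.
D  = 3*[2*(-2) - (-4)*(-2)] - (-2)*[3*(-2) - (-4)*(-1)] + (-1)*[3*(-2) - 2*(-1)]
  = 3*(-12) - (-2)*(-10) + (-1)*(-4) = -52
Dx = 13*[2*(-2) - (-4)*(-2)] - (-2)*[(-15)*(-2) - (-4)*(-3)] + (-1)*[(-15)*(-2) - 2*(-3)]
  = 13*(-12) - (-2)*(18) + (-1)*(36) = -156
Dy = 3*[(-15)*(-2) - (-4)*(-3)] - 13*[3*(-2) - (-4)*(-1)] + (-1)*[3*(-3) - (-15)*(-1)]
  = 3*(18) - 13*(-10) + (-1)*(-24) = 208
Dz = 3*[2*(-3) - (-15)*(-2)] - (-2)*[3*(-3) - (-15)*(-1)] + 13*[3*(-2) - 2*(-1)]
  = 3*(-36) - (-2)*(-24) + 13*(-4) = -208
x = Dx/D = -156/-52 = 3, y = Dy/D = 208/-52 = -4, z = Dz/D = -208/-52 = 4
Check eq1: (3)(3) + (-2)(-4) + (-1)(4) = 13 = 13 ✓
Check eq2: (3)(3) + (2)(-4) + (-4)(4) = -15 = -15 ✓
Check eq3: (-1)(3) + (-2)(-4) + (-2)(4) = -3 = -3 ✓

x = 3, y = -4, z = 4


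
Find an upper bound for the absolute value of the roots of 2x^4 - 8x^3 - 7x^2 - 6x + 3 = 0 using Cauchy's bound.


Cauchy's bound: all roots r satisfy |r| <= 1 + max(|a_i/a_n|) for i = 0,...,n-1
where a_n is the leading coefficient.

Coefficients: [2, -8, -7, -6, 3]
Leading coefficient a_n = 2
Ratios |a_i/a_n|: 4, 7/2, 3, 3/2
Maximum ratio: 4
Cauchy's bound: |r| <= 1 + 4 = 5

Upper bound = 5


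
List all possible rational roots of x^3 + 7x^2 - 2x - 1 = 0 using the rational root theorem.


Rational root theorem: possible roots are ±p/q where:
  p divides the constant term (-1): p ∈ {1}
  q divides the leading coefficient (1): q ∈ {1}

All possible rational roots: -1, 1

-1, 1


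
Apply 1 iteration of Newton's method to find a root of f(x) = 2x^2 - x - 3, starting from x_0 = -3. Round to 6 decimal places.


Newton's method: x_(n+1) = x_n - f(x_n)/f'(x_n)
f(x) = 2x^2 - x - 3
f'(x) = 4x - 1

Iteration 1:
  f(-3.000000) = 18.000000
  f'(-3.000000) = -13.000000
  x_1 = -3.000000 - (18.000000)/(-13.000000) = -1.615385

x_1 = -1.615385


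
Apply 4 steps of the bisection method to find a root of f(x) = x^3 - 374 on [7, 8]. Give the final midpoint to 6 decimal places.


f(x) = x^3 - 374
f(7) = -31 < 0
f(8) = 138 > 0

Step 1: midpoint = (7.000000 + 8.000000)/2 = 7.500000
  f(7.500000) = 47.875000
  f(mid) > 0, so root is in [7.000000, 7.500000]

Step 2: midpoint = (7.000000 + 7.500000)/2 = 7.250000
  f(7.250000) = 7.078125
  f(mid) > 0, so root is in [7.000000, 7.250000]

Step 3: midpoint = (7.000000 + 7.250000)/2 = 7.125000
  f(7.125000) = -12.294922
  f(mid) < 0, so root is in [7.125000, 7.250000]

Step 4: midpoint = (7.125000 + 7.250000)/2 = 7.187500
  f(7.187500) = -2.692627
  f(mid) < 0, so root is in [7.187500, 7.250000]

midpoint = 7.187500


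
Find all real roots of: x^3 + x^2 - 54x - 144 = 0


Let p(x) = x^3 + x^2 - 54x - 144. By the rational root theorem (leading coefficient 1), any rational root is an integer divisor of 144: try ±1, ±2, ... in turn.
Test x = 1: value = -196 ≠ 0.
Test x = -1: value = -90 ≠ 0.
Test x = 2: value = -240 ≠ 0.
Test x = -2: value = -40 ≠ 0.
Test x = 3: value = -270 ≠ 0.
Test x = -3: value = 0 ✓, so (x + 3) is a factor.
Synthetic division by (x + 3): bring down 1; 1(-3) + 1 = -2; (-2)(-3) - 54 = -48; (-48)(-3) - 144 = 0 → quotient x^2 - 2x - 48, remainder 0.
Solve the quadratic x^2 - 2x - 48 = 0: discriminant = (-2)^2 - 4(1)(-48) = 4 + 192 = 196.
sqrt(196) = 14, so x = (2 ± 14)/2: x = 8 or x = -6.

x = -6, x = -3, x = 8


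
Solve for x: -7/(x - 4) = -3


Multiply both sides by (x - 4): -7 = -3(x - 4)
Distribute: -7 = -3x + 12
-3x = -7 - 12 = -19
x = 19/3

x = 19/3


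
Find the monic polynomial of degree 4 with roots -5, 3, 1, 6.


A monic polynomial with roots -5, 3, 1, 6 is:
p(x) = (x + 5)(x - 3)(x - 1)(x - 6)
After multiplying by (x + 5): x + 5
After multiplying by (x - 3): x^2 + 2x - 15
After multiplying by (x - 1): x^3 + x^2 - 17x + 15
After multiplying by (x - 6): x^4 - 5x^3 - 23x^2 + 117x - 90

x^4 - 5x^3 - 23x^2 + 117x - 90


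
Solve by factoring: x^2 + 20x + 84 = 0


We need two numbers that multiply to 84 and add to 20.
Those numbers are 6 and 14 (since 6 * 14 = 84 and 6 + 14 = 20).
So x^2 + 20x + 84 = (x + 6)(x + 14) = 0
Setting each factor to zero: x = -6 or x = -14

x = -14, x = -6


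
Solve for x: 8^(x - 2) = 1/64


Express both sides with the same base.
1/64 = 8^(-2)
Since the bases match, equate exponents: x - 2 = -2
So x = -2 - (-2) = 0

x = 0


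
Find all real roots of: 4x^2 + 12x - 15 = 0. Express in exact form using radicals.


Using the quadratic formula: x = (-b ± sqrt(b^2 - 4ac)) / (2a)
Here a = 4, b = 12, c = -15
Discriminant = b^2 - 4ac = 12^2 - 4(4)(-15) = 144 + 240 = 384
Since discriminant = 384 > 0, there are two real roots.
x = (-12 ± 8*sqrt(6)) / 8
Simplifying: x = (-3 ± 2*sqrt(6)) / 2
Numerically: x ≈ 0.9495 or x ≈ -3.9495

x = (-3 + 2*sqrt(6)) / 2 or x = (-3 - 2*sqrt(6)) / 2


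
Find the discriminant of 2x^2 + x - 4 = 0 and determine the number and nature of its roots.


For ax^2 + bx + c = 0, discriminant D = b^2 - 4ac
Here a = 2, b = 1, c = -4
D = (1)^2 - 4(2)(-4) = 1 + 32 = 33

D = 33 > 0 but not a perfect square
The equation has 2 distinct real irrational roots.

Discriminant = 33, 2 distinct real irrational roots


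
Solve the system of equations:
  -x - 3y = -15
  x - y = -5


Using Cramer's rule:
Determinant D = (-1)(-1) - (1)(-3) = 1 + 3 = 4
Dx = (-15)(-1) - (-5)(-3) = 15 - 15 = 0
Dy = (-1)(-5) - (1)(-15) = 5 + 15 = 20
x = Dx/D = 0/4 = 0
y = Dy/D = 20/4 = 5

x = 0, y = 5


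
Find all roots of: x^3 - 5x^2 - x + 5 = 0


Let p(x) = x^3 - 5x^2 - x + 5. By the rational root theorem (leading coefficient 1), any rational root is an integer divisor of 5: try ±1, ±2, ... in turn.
Test x = 1: value = 0 ✓, so (x - 1) is a factor.
Synthetic division by (x - 1): bring down 1; 1(1) - 5 = -4; (-4)(1) - 1 = -5; (-5)(1) + 5 = 0 → quotient x^2 - 4x - 5, remainder 0.
Solve the quadratic x^2 - 4x - 5 = 0: discriminant = (-4)^2 - 4(1)(-5) = 16 + 20 = 36.
sqrt(36) = 6, so x = (4 ± 6)/2: x = 5 or x = -1.
Collecting all roots found:

x = -1, x = 1, x = 5


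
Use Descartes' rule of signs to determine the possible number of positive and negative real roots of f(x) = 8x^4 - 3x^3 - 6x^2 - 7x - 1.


Descartes' rule of signs:

For positive roots, count sign changes in f(x) = 8x^4 - 3x^3 - 6x^2 - 7x - 1:
Signs of coefficients: +, -, -, -, -
Number of sign changes: 1
Possible positive real roots: 1

For negative roots, examine f(-x) = 8x^4 + 3x^3 - 6x^2 + 7x - 1:
Signs of coefficients: +, +, -, +, -
Number of sign changes: 3
Possible negative real roots: 3, 1

Positive roots: 1; Negative roots: 3 or 1


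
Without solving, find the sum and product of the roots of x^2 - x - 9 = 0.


By Vieta's formulas for ax^2 + bx + c = 0:
  Sum of roots = -b/a
  Product of roots = c/a

Here a = 1, b = -1, c = -9
Sum = -(-1)/1 = 1
Product = -9/1 = -9

Sum = 1, Product = -9


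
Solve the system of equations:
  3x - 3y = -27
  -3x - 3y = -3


Using Cramer's rule:
Determinant D = (3)(-3) - (-3)(-3) = -9 - 9 = -18
Dx = (-27)(-3) - (-3)(-3) = 81 - 9 = 72
Dy = (3)(-3) - (-3)(-27) = -9 - 81 = -90
x = Dx/D = 72/-18 = -4
y = Dy/D = -90/-18 = 5

x = -4, y = 5


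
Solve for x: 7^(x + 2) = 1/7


Express both sides with the same base.
1/7 = 7^(-1)
Since the bases match, equate exponents: x + 2 = -1
So x = -1 - (2) = -3

x = -3


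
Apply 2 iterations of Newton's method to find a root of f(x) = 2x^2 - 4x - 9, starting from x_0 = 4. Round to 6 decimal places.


Newton's method: x_(n+1) = x_n - f(x_n)/f'(x_n)
f(x) = 2x^2 - 4x - 9
f'(x) = 4x - 4

Iteration 1:
  f(4.000000) = 7.000000
  f'(4.000000) = 12.000000
  x_1 = 4.000000 - (7.000000)/(12.000000) = 3.416667

Iteration 2:
  f(3.416667) = 0.680556
  f'(3.416667) = 9.666667
  x_2 = 3.416667 - (0.680556)/(9.666667) = 3.346264

x_2 = 3.346264


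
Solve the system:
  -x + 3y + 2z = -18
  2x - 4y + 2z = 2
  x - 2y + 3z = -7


Using Cramer's rule. Expand each determinant along the first row.
D  = (-1)*[(-4)*3 - 2*(-2)] - 3*[2*3 - 2*1] + 2*[2*(-2) - (-4)*1]
  = (-1)*(-8) - 3*(4) + 2*(0) = -4
Dx = (-18)*[(-4)*3 - 2*(-2)] - 3*[2*3 - 2*(-7)] + 2*[2*(-2) - (-4)*(-7)]
  = (-18)*(-8) - 3*(20) + 2*(-32) = 20
Dy = (-1)*[2*3 - 2*(-7)] - (-18)*[2*3 - 2*1] + 2*[2*(-7) - 2*1]
  = (-1)*(20) - (-18)*(4) + 2*(-16) = 20
Dz = (-1)*[(-4)*(-7) - 2*(-2)] - 3*[2*(-7) - 2*1] + (-18)*[2*(-2) - (-4)*1]
  = (-1)*(32) - 3*(-16) + (-18)*(0) = 16
x = Dx/D = 20/-4 = -5, y = Dy/D = 20/-4 = -5, z = Dz/D = 16/-4 = -4
Check eq1: (-1)(-5) + (3)(-5) + (2)(-4) = -18 = -18 ✓
Check eq2: (2)(-5) + (-4)(-5) + (2)(-4) = 2 = 2 ✓
Check eq3: (1)(-5) + (-2)(-5) + (3)(-4) = -7 = -7 ✓

x = -5, y = -5, z = -4


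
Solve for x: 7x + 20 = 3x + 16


Starting with: 7x + 20 = 3x + 16
Move all x terms to left: (7 - 3)x = 16 - 20
Simplify: 4x = -4
Divide both sides by 4: x = -1

x = -1


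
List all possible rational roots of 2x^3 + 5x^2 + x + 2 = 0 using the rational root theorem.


Rational root theorem: possible roots are ±p/q where:
  p divides the constant term (2): p ∈ {1, 2}
  q divides the leading coefficient (2): q ∈ {1, 2}

All possible rational roots: -2, -1, -1/2, 1/2, 1, 2

-2, -1, -1/2, 1/2, 1, 2


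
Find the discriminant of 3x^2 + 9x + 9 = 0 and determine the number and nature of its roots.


For ax^2 + bx + c = 0, discriminant D = b^2 - 4ac
Here a = 3, b = 9, c = 9
D = (9)^2 - 4(3)(9) = 81 - 108 = -27

D = -27 < 0
The equation has no real roots (2 complex conjugate roots).

Discriminant = -27, no real roots (2 complex conjugate roots)


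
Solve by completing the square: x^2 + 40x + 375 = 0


Start: x^2 + 40x + 375 = 0
Move constant: x^2 + 40x = -375
Half of 40 is 20, squared is 400
Add 400 to both sides: x^2 + 40x + 400 = 25
(x + 20)^2 = 25
x + 20 = ±5
x = -20 + 5 = -15 or x = -20 - 5 = -25

x = -25, x = -15


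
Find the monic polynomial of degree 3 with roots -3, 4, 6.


A monic polynomial with roots -3, 4, 6 is:
p(x) = (x + 3)(x - 4)(x - 6)
After multiplying by (x + 3): x + 3
After multiplying by (x - 4): x^2 - x - 12
After multiplying by (x - 6): x^3 - 7x^2 - 6x + 72

x^3 - 7x^2 - 6x + 72


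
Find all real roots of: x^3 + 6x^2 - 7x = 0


The constant term is 0, so x = 0 is a root. Factor out x:
  x(x^2 + 6x - 7) = 0
Solve the quadratic x^2 + 6x - 7 = 0: discriminant = 6^2 - 4(1)(-7) = 36 + 28 = 64.
sqrt(64) = 8, so x = (-6 ± 8)/2: x = 1 or x = -7.

x = -7, x = 0, x = 1


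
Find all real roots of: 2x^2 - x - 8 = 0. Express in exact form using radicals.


Using the quadratic formula: x = (-b ± sqrt(b^2 - 4ac)) / (2a)
Here a = 2, b = -1, c = -8
Discriminant = b^2 - 4ac = (-1)^2 - 4(2)(-8) = 1 + 64 = 65
Since discriminant = 65 > 0, there are two real roots.
x = (1 ± sqrt(65)) / 4
Numerically: x ≈ 2.2656 or x ≈ -1.7656

x = (1 + sqrt(65)) / 4 or x = (1 - sqrt(65)) / 4


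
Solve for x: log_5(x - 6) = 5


Convert to exponential form: x - 6 = 5^5 = 3125
x = 3125 + 6 = 3131
Check: log_5(3131 - 6) = log_5(3125) = log_5(3125) = 5 ✓

x = 3131


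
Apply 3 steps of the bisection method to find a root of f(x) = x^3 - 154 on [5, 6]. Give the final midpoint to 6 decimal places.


f(x) = x^3 - 154
f(5) = -29 < 0
f(6) = 62 > 0

Step 1: midpoint = (5.000000 + 6.000000)/2 = 5.500000
  f(5.500000) = 12.375000
  f(mid) > 0, so root is in [5.000000, 5.500000]

Step 2: midpoint = (5.000000 + 5.500000)/2 = 5.250000
  f(5.250000) = -9.296875
  f(mid) < 0, so root is in [5.250000, 5.500000]

Step 3: midpoint = (5.250000 + 5.500000)/2 = 5.375000
  f(5.375000) = 1.287109
  f(mid) > 0, so root is in [5.250000, 5.375000]

midpoint = 5.375000


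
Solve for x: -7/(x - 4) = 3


Multiply both sides by (x - 4): -7 = 3(x - 4)
Distribute: -7 = 3x - 12
3x = -7 + 12 = 5
x = 5/3

x = 5/3


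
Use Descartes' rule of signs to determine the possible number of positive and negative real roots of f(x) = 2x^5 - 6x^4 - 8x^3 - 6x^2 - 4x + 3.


Descartes' rule of signs:

For positive roots, count sign changes in f(x) = 2x^5 - 6x^4 - 8x^3 - 6x^2 - 4x + 3:
Signs of coefficients: +, -, -, -, -, +
Number of sign changes: 2
Possible positive real roots: 2, 0

For negative roots, examine f(-x) = -2x^5 - 6x^4 + 8x^3 - 6x^2 + 4x + 3:
Signs of coefficients: -, -, +, -, +, +
Number of sign changes: 3
Possible negative real roots: 3, 1

Positive roots: 2 or 0; Negative roots: 3 or 1


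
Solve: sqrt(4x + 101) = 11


Square both sides: 4x + 101 = 11^2 = 121
4x = 121 - 101 = 20
x = 5
Check: sqrt(4*5 + 101) = sqrt(121) = 11 ✓

x = 5


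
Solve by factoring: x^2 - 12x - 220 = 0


We need two numbers that multiply to -220 and add to -12.
Those numbers are -22 and 10 (since (-22) * 10 = -220 and (-22) + 10 = -12).
So x^2 - 12x - 220 = (x - 22)(x + 10) = 0
Setting each factor to zero: x = 22 or x = -10

x = -10, x = 22


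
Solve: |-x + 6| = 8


An absolute value equation |expr| = 8 gives two cases:
Case 1: -x + 6 = 8
  -x = 2, so x = -2
Case 2: -x + 6 = -8
  -x = -14, so x = 14

x = -2, x = 14


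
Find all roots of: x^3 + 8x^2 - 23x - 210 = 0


Let p(x) = x^3 + 8x^2 - 23x - 210. By the rational root theorem (leading coefficient 1), any rational root is an integer divisor of 210: try ±1, ±2, ... in turn.
Test x = 1: value = -224 ≠ 0.
Test x = -1: value = -180 ≠ 0.
Test x = 2: value = -216 ≠ 0.
Test x = -2: value = -140 ≠ 0.
Test x = 3: value = -180 ≠ 0.
Test x = -3: value = -96 ≠ 0.
Test x = 5: value = 0 ✓, so (x - 5) is a factor.
Synthetic division by (x - 5): bring down 1; 1(5) + 8 = 13; 13(5) - 23 = 42; 42(5) - 210 = 0 → quotient x^2 + 13x + 42, remainder 0.
Solve the quadratic x^2 + 13x + 42 = 0: discriminant = 13^2 - 4(1)(42) = 169 - 168 = 1.
sqrt(1) = 1, so x = (-13 ± 1)/2: x = -6 or x = -7.
Collecting all roots found:

x = -7, x = -6, x = 5


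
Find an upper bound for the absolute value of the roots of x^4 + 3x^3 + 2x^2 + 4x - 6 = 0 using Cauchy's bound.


Cauchy's bound: all roots r satisfy |r| <= 1 + max(|a_i/a_n|) for i = 0,...,n-1
where a_n is the leading coefficient.

Coefficients: [1, 3, 2, 4, -6]
Leading coefficient a_n = 1
Ratios |a_i/a_n|: 3, 2, 4, 6
Maximum ratio: 6
Cauchy's bound: |r| <= 1 + 6 = 7

Upper bound = 7


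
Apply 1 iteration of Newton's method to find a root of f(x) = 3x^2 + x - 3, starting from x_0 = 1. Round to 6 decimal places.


Newton's method: x_(n+1) = x_n - f(x_n)/f'(x_n)
f(x) = 3x^2 + x - 3
f'(x) = 6x + 1

Iteration 1:
  f(1.000000) = 1.000000
  f'(1.000000) = 7.000000
  x_1 = 1.000000 - (1.000000)/(7.000000) = 0.857143

x_1 = 0.857143


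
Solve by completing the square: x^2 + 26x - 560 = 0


Start: x^2 + 26x - 560 = 0
Move constant: x^2 + 26x = 560
Half of 26 is 13, squared is 169
Add 169 to both sides: x^2 + 26x + 169 = 729
(x + 13)^2 = 729
x + 13 = ±27
x = -13 + 27 = 14 or x = -13 - 27 = -40

x = -40, x = 14


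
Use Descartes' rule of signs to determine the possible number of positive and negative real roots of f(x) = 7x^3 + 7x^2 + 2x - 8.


Descartes' rule of signs:

For positive roots, count sign changes in f(x) = 7x^3 + 7x^2 + 2x - 8:
Signs of coefficients: +, +, +, -
Number of sign changes: 1
Possible positive real roots: 1

For negative roots, examine f(-x) = -7x^3 + 7x^2 - 2x - 8:
Signs of coefficients: -, +, -, -
Number of sign changes: 2
Possible negative real roots: 2, 0

Positive roots: 1; Negative roots: 2 or 0


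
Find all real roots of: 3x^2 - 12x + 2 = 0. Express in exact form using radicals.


Using the quadratic formula: x = (-b ± sqrt(b^2 - 4ac)) / (2a)
Here a = 3, b = -12, c = 2
Discriminant = b^2 - 4ac = (-12)^2 - 4(3)(2) = 144 - 24 = 120
Since discriminant = 120 > 0, there are two real roots.
x = (12 ± 2*sqrt(30)) / 6
Simplifying: x = (6 ± sqrt(30)) / 3
Numerically: x ≈ 3.8257 or x ≈ 0.1743

x = (6 + sqrt(30)) / 3 or x = (6 - sqrt(30)) / 3


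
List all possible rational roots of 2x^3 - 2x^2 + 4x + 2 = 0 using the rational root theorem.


Rational root theorem: possible roots are ±p/q where:
  p divides the constant term (2): p ∈ {1, 2}
  q divides the leading coefficient (2): q ∈ {1, 2}

All possible rational roots: -2, -1, -1/2, 1/2, 1, 2

-2, -1, -1/2, 1/2, 1, 2


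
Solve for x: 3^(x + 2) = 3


Express both sides with the same base.
3 = 3^1
Since the bases match, equate exponents: x + 2 = 1
So x = 1 - (2) = -1

x = -1


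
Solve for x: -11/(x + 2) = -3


Multiply both sides by (x + 2): -11 = -3(x + 2)
Distribute: -11 = -3x - 6
-3x = -11 + 6 = -5
x = 5/3

x = 5/3


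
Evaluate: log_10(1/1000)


We need the exponent such that 10^? = 1/1000
10^(-3) = 1/10^3 = 1/1000
Therefore log_10(1/1000) = -3

-3


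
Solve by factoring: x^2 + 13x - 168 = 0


We need two numbers that multiply to -168 and add to 13.
Those numbers are 21 and -8 (since 21 * (-8) = -168 and 21 + (-8) = 13).
So x^2 + 13x - 168 = (x + 21)(x - 8) = 0
Setting each factor to zero: x = -21 or x = 8

x = -21, x = 8


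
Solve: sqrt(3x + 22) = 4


Square both sides: 3x + 22 = 4^2 = 16
3x = 16 - 22 = -6
x = -2
Check: sqrt(3*(-2) + 22) = sqrt(16) = 4 ✓

x = -2


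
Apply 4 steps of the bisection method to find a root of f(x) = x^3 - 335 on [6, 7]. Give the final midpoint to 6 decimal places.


f(x) = x^3 - 335
f(6) = -119 < 0
f(7) = 8 > 0

Step 1: midpoint = (6.000000 + 7.000000)/2 = 6.500000
  f(6.500000) = -60.375000
  f(mid) < 0, so root is in [6.500000, 7.000000]

Step 2: midpoint = (6.500000 + 7.000000)/2 = 6.750000
  f(6.750000) = -27.453125
  f(mid) < 0, so root is in [6.750000, 7.000000]

Step 3: midpoint = (6.750000 + 7.000000)/2 = 6.875000
  f(6.875000) = -10.048828
  f(mid) < 0, so root is in [6.875000, 7.000000]

Step 4: midpoint = (6.875000 + 7.000000)/2 = 6.937500
  f(6.937500) = -1.105713
  f(mid) < 0, so root is in [6.937500, 7.000000]

midpoint = 6.937500


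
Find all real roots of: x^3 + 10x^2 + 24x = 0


The constant term is 0, so x = 0 is a root. Factor out x:
  x(x^2 + 10x + 24) = 0
Solve the quadratic x^2 + 10x + 24 = 0: discriminant = 10^2 - 4(1)(24) = 100 - 96 = 4.
sqrt(4) = 2, so x = (-10 ± 2)/2: x = -4 or x = -6.

x = -6, x = -4, x = 0


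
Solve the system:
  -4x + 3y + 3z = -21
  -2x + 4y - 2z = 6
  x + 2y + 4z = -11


Using Cramer's rule. Expand each determinant along the first row.
D  = (-4)*[4*4 - (-2)*2] - 3*[(-2)*4 - (-2)*1] + 3*[(-2)*2 - 4*1]
  = (-4)*(20) - 3*(-6) + 3*(-8) = -86
Dx = (-21)*[4*4 - (-2)*2] - 3*[6*4 - (-2)*(-11)] + 3*[6*2 - 4*(-11)]
  = (-21)*(20) - 3*(2) + 3*(56) = -258
Dy = (-4)*[6*4 - (-2)*(-11)] - (-21)*[(-2)*4 - (-2)*1] + 3*[(-2)*(-11) - 6*1]
  = (-4)*(2) - (-21)*(-6) + 3*(16) = -86
Dz = (-4)*[4*(-11) - 6*2] - 3*[(-2)*(-11) - 6*1] + (-21)*[(-2)*2 - 4*1]
  = (-4)*(-56) - 3*(16) + (-21)*(-8) = 344
x = Dx/D = -258/-86 = 3, y = Dy/D = -86/-86 = 1, z = Dz/D = 344/-86 = -4
Check eq1: (-4)(3) + (3)(1) + (3)(-4) = -21 = -21 ✓
Check eq2: (-2)(3) + (4)(1) + (-2)(-4) = 6 = 6 ✓
Check eq3: (1)(3) + (2)(1) + (4)(-4) = -11 = -11 ✓

x = 3, y = 1, z = -4
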